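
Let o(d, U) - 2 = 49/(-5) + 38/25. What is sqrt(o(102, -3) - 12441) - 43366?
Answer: -43366 + 19*I*sqrt(862)/5 ≈ -43366.0 + 111.57*I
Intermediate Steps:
o(d, U) = -157/25 (o(d, U) = 2 + (49/(-5) + 38/25) = 2 + (49*(-1/5) + 38*(1/25)) = 2 + (-49/5 + 38/25) = 2 - 207/25 = -157/25)
sqrt(o(102, -3) - 12441) - 43366 = sqrt(-157/25 - 12441) - 43366 = sqrt(-311182/25) - 43366 = 19*I*sqrt(862)/5 - 43366 = -43366 + 19*I*sqrt(862)/5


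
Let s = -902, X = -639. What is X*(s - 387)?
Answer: 823671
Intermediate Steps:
X*(s - 387) = -639*(-902 - 387) = -639*(-1289) = 823671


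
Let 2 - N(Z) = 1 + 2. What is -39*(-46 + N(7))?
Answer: 1833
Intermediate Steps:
N(Z) = -1 (N(Z) = 2 - (1 + 2) = 2 - 1*3 = 2 - 3 = -1)
-39*(-46 + N(7)) = -39*(-46 - 1) = -39*(-47) = 1833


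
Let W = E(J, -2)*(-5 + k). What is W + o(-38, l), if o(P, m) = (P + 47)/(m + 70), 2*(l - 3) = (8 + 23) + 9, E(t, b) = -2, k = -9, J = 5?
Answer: 871/31 ≈ 28.097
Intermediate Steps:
l = 23 (l = 3 + ((8 + 23) + 9)/2 = 3 + (31 + 9)/2 = 3 + (1/2)*40 = 3 + 20 = 23)
W = 28 (W = -2*(-5 - 9) = -2*(-14) = 28)
o(P, m) = (47 + P)/(70 + m)
W + o(-38, l) = 28 + (47 - 38)/(70 + 23) = 28 + 9/93 = 28 + (1/93)*9 = 28 + 3/31 = 871/31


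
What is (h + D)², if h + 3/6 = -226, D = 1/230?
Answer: 678446209/13225 ≈ 51300.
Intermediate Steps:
D = 1/230 ≈ 0.0043478
h = -453/2 (h = -½ - 226 = -453/2 ≈ -226.50)
(h + D)² = (-453/2 + 1/230)² = (-26047/115)² = 678446209/13225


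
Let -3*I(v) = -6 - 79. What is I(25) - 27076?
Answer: -81143/3 ≈ -27048.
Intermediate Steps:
I(v) = 85/3 (I(v) = -(-6 - 79)/3 = -⅓*(-85) = 85/3)
I(25) - 27076 = 85/3 - 27076 = -81143/3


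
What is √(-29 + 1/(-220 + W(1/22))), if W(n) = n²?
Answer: 5*I*√1461542585/35493 ≈ 5.3856*I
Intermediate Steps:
√(-29 + 1/(-220 + W(1/22))) = √(-29 + 1/(-220 + (1/22)²)) = √(-29 + 1/(-220 + 1/484)) = √(-29 + 1/(-106479/484)) = √(-29 - 484/106479) = √(-3088375/106479) = 5*I*√1461542585/35493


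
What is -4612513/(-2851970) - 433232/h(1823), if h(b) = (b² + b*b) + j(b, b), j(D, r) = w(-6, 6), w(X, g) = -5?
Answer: 29422208701949/18956054956410 ≈ 1.5521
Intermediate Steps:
j(D, r) = -5
h(b) = -5 + 2*b² (h(b) = (b² + b*b) - 5 = (b² + b²) - 5 = 2*b² - 5 = -5 + 2*b²)
-4612513/(-2851970) - 433232/h(1823) = -4612513/(-2851970) - 433232/(-5 + 2*1823²) = -4612513*(-1/2851970) - 433232/(-5 + 2*3323329) = 4612513/2851970 - 433232/(-5 + 6646658) = 4612513/2851970 - 433232/6646653 = 29422208701949/18956054956410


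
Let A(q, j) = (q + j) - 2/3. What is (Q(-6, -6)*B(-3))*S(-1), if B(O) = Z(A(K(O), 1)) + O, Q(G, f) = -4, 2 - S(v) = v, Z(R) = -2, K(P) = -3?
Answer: 60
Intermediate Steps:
A(q, j) = -2/3 + j + q (A(q, j) = (j + q) - 2*1/3 = (j + q) - 2/3 = -2/3 + j + q)
S(v) = 2 - v
B(O) = -2 + O
(Q(-6, -6)*B(-3))*S(-1) = (-4*(-2 - 3))*(2 - 1*(-1)) = (-4*(-5))*(2 + 1) = 20*3 = 60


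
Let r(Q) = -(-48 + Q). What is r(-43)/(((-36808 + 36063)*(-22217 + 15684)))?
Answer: 91/4867085 ≈ 1.8697e-5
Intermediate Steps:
r(Q) = 48 - Q
r(-43)/(((-36808 + 36063)*(-22217 + 15684))) = (48 - 1*(-43))/(((-36808 + 36063)*(-22217 + 15684))) = (48 + 43)/((-745*(-6533))) = 91/4867085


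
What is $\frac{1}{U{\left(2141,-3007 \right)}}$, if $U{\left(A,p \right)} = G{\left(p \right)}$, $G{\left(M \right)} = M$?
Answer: $- \frac{1}{3007} \approx -0.00033256$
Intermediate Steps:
$U{\left(A,p \right)} = p$
$\frac{1}{U{\left(2141,-3007 \right)}} = \frac{1}{-3007} = - \frac{1}{3007}$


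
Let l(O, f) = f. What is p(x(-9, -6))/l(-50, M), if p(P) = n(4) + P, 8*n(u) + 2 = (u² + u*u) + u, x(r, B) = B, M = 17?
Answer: -7/68 ≈ -0.10294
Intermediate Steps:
n(u) = -¼ + u²/4 + u/8 (n(u) = -¼ + ((u² + u*u) + u)/8 = -¼ + ((u² + u²) + u)/8 = -¼ + (2*u² + u)/8 = -¼ + (u + 2*u²)/8 = -¼ + (u²/4 + u/8) = -¼ + u²/4 + u/8)
p(P) = 17/4 + P (p(P) = (-¼ + (¼)*4² + (⅛)*4) + P = (-¼ + (¼)*16 + ½) + P = (-¼ + 4 + ½) + P = 17/4 + P)
p(x(-9, -6))/l(-50, M) = (17/4 - 6)/17 = -7/4*1/17 = -7/68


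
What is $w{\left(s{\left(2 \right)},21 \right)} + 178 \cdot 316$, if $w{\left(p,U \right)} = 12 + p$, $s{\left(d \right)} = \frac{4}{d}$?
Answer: $56262$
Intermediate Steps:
$w{\left(s{\left(2 \right)},21 \right)} + 178 \cdot 316 = \left(12 + \frac{4}{2}\right) + 178 \cdot 316 = \left(12 + 4 \cdot \frac{1}{2}\right) + 56248 = \left(12 + 2\right) + 56248 = 14 + 56248 = 56262$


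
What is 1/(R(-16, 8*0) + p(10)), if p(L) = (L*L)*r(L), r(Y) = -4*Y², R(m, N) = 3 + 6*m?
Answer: -1/40093 ≈ -2.4942e-5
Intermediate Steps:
p(L) = -4*L⁴ (p(L) = (L*L)*(-4*L²) = L²*(-4*L²) = -4*L⁴)
1/(R(-16, 8*0) + p(10)) = 1/((3 + 6*(-16)) - 4*10⁴) = 1/((3 - 96) - 4*10000) = 1/(-93 - 40000) = 1/(-40093) = -1/40093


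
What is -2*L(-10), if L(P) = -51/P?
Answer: -51/5 ≈ -10.200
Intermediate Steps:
-2*L(-10) = -(-102)/(-10) = -(-102)*(-1)/10 = -2*51/10 = -51/5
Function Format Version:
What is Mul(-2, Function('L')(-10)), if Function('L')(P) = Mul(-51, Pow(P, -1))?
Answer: Rational(-51, 5) ≈ -10.200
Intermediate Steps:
Mul(-2, Function('L')(-10)) = Mul(-2, Mul(-51, Pow(-10, -1))) = Mul(-2, Mul(-51, Rational(-1, 10))) = Mul(-2, Rational(51, 10)) = Rational(-51, 5)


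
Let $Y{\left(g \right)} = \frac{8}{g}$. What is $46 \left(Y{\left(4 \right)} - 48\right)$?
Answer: $-2116$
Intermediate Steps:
$46 \left(Y{\left(4 \right)} - 48\right) = 46 \left(\frac{8}{4} - 48\right) = 46 \left(8 \cdot \frac{1}{4} - 48\right) = 46 \left(2 - 48\right) = 46 \left(-46\right) = -2116$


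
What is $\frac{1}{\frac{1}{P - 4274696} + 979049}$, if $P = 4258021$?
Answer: $\frac{16675}{16325642074} \approx 1.0214 \cdot 10^{-6}$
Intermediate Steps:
$\frac{1}{\frac{1}{P - 4274696} + 979049} = \frac{1}{\frac{1}{4258021 - 4274696} + 979049} = \frac{1}{\frac{1}{-16675} + 979049} = \frac{1}{- \frac{1}{16675} + 979049} = \frac{1}{\frac{16325642074}{16675}} = \frac{16675}{16325642074}$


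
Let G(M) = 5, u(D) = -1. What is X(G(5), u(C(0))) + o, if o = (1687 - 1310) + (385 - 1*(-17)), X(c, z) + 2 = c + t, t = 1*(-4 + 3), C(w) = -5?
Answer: 781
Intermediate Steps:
t = -1 (t = 1*(-1) = -1)
X(c, z) = -3 + c (X(c, z) = -2 + (c - 1) = -2 + (-1 + c) = -3 + c)
o = 779 (o = 377 + (385 + 17) = 377 + 402 = 779)
X(G(5), u(C(0))) + o = (-3 + 5) + 779 = 2 + 779 = 781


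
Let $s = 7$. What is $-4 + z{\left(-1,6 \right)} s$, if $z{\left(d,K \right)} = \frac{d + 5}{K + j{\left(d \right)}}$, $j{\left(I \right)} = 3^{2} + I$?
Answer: $-2$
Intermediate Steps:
$j{\left(I \right)} = 9 + I$
$z{\left(d,K \right)} = \frac{5 + d}{9 + K + d}$ ($z{\left(d,K \right)} = \frac{d + 5}{K + \left(9 + d\right)} = \frac{5 + d}{9 + K + d}$)
$-4 + z{\left(-1,6 \right)} s = -4 + \frac{5 - 1}{9 + 6 - 1} \cdot 7 = -4 + \frac{1}{14} \cdot 4 \cdot 7 = -4 + \frac{2}{7} \cdot 7 = -4 + 2 = -2$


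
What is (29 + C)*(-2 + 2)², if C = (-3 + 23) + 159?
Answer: 0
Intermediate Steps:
C = 179 (C = 20 + 159 = 179)
(29 + C)*(-2 + 2)² = (29 + 179)*(-2 + 2)² = 208*0² = 208*0 = 0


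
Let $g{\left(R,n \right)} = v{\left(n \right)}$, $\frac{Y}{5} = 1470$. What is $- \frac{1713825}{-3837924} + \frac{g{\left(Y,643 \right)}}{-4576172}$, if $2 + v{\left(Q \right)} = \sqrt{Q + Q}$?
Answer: $\frac{217854601493}{487861120748} - \frac{\sqrt{1286}}{4576172} \approx 0.44654$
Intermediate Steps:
$Y = 7350$ ($Y = 5 \cdot 1470 = 7350$)
$v{\left(Q \right)} = -2 + \sqrt{2} \sqrt{Q}$ ($v{\left(Q \right)} = -2 + \sqrt{Q + Q} = -2 + \sqrt{2 Q} = -2 + \sqrt{2} \sqrt{Q}$)
$g{\left(R,n \right)} = -2 + \sqrt{2} \sqrt{n}$
$- \frac{1713825}{-3837924} + \frac{g{\left(Y,643 \right)}}{-4576172} = - \frac{1713825}{-3837924} + \frac{-2 + \sqrt{2} \sqrt{643}}{-4576172} = \left(-1713825\right) \left(- \frac{1}{3837924}\right) + \left(-2 + \sqrt{1286}\right) \left(- \frac{1}{4576172}\right) = \frac{190425}{426436} + \left(\frac{1}{2288086} - \frac{\sqrt{1286}}{4576172}\right) = \frac{217854601493}{487861120748} - \frac{\sqrt{1286}}{4576172}$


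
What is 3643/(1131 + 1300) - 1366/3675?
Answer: 10067279/8933925 ≈ 1.1269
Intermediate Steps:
3643/(1131 + 1300) - 1366/3675 = 3643/2431 - 1366*1/3675 = 3643*(1/2431) - 1366/3675 = 3643/2431 - 1366/3675 = 10067279/8933925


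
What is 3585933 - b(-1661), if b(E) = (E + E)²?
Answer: -7449751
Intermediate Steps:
b(E) = 4*E² (b(E) = (2*E)² = 4*E²)
3585933 - b(-1661) = 3585933 - 4*(-1661)² = 3585933 - 4*2758921 = 3585933 - 1*11035684 = 3585933 - 11035684 = -7449751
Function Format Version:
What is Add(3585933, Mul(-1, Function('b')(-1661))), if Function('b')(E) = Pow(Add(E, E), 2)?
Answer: -7449751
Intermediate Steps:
Function('b')(E) = Mul(4, Pow(E, 2)) (Function('b')(E) = Pow(Mul(2, E), 2) = Mul(4, Pow(E, 2)))
Add(3585933, Mul(-1, Function('b')(-1661))) = Add(3585933, Mul(-1, Mul(4, Pow(-1661, 2)))) = Add(3585933, Mul(-1, Mul(4, 2758921))) = Add(3585933, Mul(-1, 11035684)) = Add(3585933, -11035684) = -7449751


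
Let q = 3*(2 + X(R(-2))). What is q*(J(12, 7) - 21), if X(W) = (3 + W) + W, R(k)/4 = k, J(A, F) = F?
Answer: 462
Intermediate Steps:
R(k) = 4*k
X(W) = 3 + 2*W
q = -33 (q = 3*(2 + (3 + 2*(4*(-2)))) = 3*(2 + (3 + 2*(-8))) = 3*(2 + (3 - 16)) = 3*(2 - 13) = 3*(-11) = -33)
q*(J(12, 7) - 21) = -33*(7 - 21) = -33*(-14) = 462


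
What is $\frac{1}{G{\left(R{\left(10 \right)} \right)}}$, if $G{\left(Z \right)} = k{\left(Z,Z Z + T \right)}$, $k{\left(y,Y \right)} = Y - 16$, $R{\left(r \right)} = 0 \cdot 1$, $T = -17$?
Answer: $- \frac{1}{33} \approx -0.030303$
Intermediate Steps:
$R{\left(r \right)} = 0$
$k{\left(y,Y \right)} = -16 + Y$
$G{\left(Z \right)} = -33 + Z^{2}$ ($G{\left(Z \right)} = -16 + \left(Z Z - 17\right) = -16 + \left(Z^{2} - 17\right) = -16 + \left(-17 + Z^{2}\right) = -33 + Z^{2}$)
$\frac{1}{G{\left(R{\left(10 \right)} \right)}} = \frac{1}{-33 + 0^{2}} = \frac{1}{-33 + 0} = \frac{1}{-33} = - \frac{1}{33}$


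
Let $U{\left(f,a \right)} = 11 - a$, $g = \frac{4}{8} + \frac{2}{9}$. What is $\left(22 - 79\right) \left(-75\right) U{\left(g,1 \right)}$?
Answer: $42750$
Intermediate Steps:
$g = \frac{13}{18}$ ($g = 4 \cdot \frac{1}{8} + 2 \cdot \frac{1}{9} = \frac{1}{2} + \frac{2}{9} = \frac{13}{18} \approx 0.72222$)
$\left(22 - 79\right) \left(-75\right) U{\left(g,1 \right)} = \left(22 - 79\right) \left(-75\right) \left(11 - 1\right) = \left(-57\right) \left(-75\right) \left(11 - 1\right) = 4275 \cdot 10 = 42750$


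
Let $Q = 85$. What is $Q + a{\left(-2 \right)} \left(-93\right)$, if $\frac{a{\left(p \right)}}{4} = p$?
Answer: $829$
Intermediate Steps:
$a{\left(p \right)} = 4 p$
$Q + a{\left(-2 \right)} \left(-93\right) = 85 + 4 \left(-2\right) \left(-93\right) = 85 - -744 = 85 + 744 = 829$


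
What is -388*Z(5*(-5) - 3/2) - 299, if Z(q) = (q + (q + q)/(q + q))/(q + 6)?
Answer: -32047/41 ≈ -781.63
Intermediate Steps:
Z(q) = (1 + q)/(6 + q) (Z(q) = (q + (2*q)/((2*q)))/(6 + q) = (q + (2*q)*(1/(2*q)))/(6 + q) = (q + 1)/(6 + q) = (1 + q)/(6 + q))
-388*Z(5*(-5) - 3/2) - 299 = -388*(1 + (5*(-5) - 3/2))/(6 + (5*(-5) - 3/2)) - 299 = -388*(1 + (-25 - 3*1/2))/(6 + (-25 - 3*1/2)) - 299 = -388*(1 + (-25 - 3/2))/(6 + (-25 - 3/2)) - 299 = -388*(1 - 53/2)/(6 - 53/2) - 299 = -388*(-51)/((-41/2)*2) - 299 = -(-776)*(-51)/(41*2) - 299 = -388*51/41 - 299 = -19788/41 - 299 = -32047/41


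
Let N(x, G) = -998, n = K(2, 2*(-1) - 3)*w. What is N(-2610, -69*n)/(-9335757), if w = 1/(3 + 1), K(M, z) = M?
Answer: 998/9335757 ≈ 0.00010690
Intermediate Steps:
w = ¼ (w = 1/4 = ¼ ≈ 0.25000)
n = ½ (n = 2*(¼) = ½ ≈ 0.50000)
N(-2610, -69*n)/(-9335757) = -998/(-9335757) = -998*(-1/9335757) = 998/9335757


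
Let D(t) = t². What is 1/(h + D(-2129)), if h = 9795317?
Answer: 1/14327958 ≈ 6.9794e-8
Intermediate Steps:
1/(h + D(-2129)) = 1/(9795317 + (-2129)²) = 1/(9795317 + 4532641) = 1/14327958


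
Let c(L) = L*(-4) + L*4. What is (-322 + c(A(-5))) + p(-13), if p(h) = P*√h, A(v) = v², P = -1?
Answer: -322 - I*√13 ≈ -322.0 - 3.6056*I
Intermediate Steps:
p(h) = -√h
c(L) = 0 (c(L) = -4*L + 4*L = 0)
(-322 + c(A(-5))) + p(-13) = (-322 + 0) - √(-13) = -322 - I*√13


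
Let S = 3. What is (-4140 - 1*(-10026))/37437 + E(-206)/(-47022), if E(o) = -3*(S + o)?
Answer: 28219151/195595846 ≈ 0.14427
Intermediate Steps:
E(o) = -9 - 3*o (E(o) = -3*(3 + o) = -9 - 3*o)
(-4140 - 1*(-10026))/37437 + E(-206)/(-47022) = (-4140 - 1*(-10026))/37437 + (-9 - 3*(-206))/(-47022) = (-4140 + 10026)*(1/37437) + (-9 + 618)*(-1/47022) = 5886*(1/37437) + 609*(-1/47022) = 1962/12479 - 203/15674 = 28219151/195595846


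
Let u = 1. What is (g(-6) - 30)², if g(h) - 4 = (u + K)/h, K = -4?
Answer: 2601/4 ≈ 650.25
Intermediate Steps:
g(h) = 4 - 3/h (g(h) = 4 + (1 - 4)/h = 4 - 3/h)
(g(-6) - 30)² = ((4 - 3/(-6)) - 30)² = ((4 - 3*(-⅙)) - 30)² = ((4 + ½) - 30)² = (9/2 - 30)² = (-51/2)² = 2601/4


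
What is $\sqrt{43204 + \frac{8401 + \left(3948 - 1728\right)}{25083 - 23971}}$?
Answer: $\frac{\sqrt{13358864382}}{556} \approx 207.88$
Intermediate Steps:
$\sqrt{43204 + \frac{8401 + \left(3948 - 1728\right)}{25083 - 23971}} = \sqrt{43204 + \frac{8401 + \left(3948 - 1728\right)}{1112}} = \sqrt{43204 + \left(8401 + 2220\right) \frac{1}{1112}} = \sqrt{43204 + 10621 \cdot \frac{1}{1112}} = \sqrt{43204 + \frac{10621}{1112}} = \sqrt{\frac{48053469}{1112}} = \frac{\sqrt{13358864382}}{556}$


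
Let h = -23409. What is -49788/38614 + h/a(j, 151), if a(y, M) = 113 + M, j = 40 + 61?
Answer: -152843193/1699016 ≈ -89.960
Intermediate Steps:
j = 101
-49788/38614 + h/a(j, 151) = -49788/38614 - 23409/(113 + 151) = -49788*1/38614 - 23409/264 = -24894/19307 - 23409*1/264 = -24894/19307 - 7803/88 = -152843193/1699016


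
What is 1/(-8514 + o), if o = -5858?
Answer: -1/14372 ≈ -6.9580e-5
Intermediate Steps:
1/(-8514 + o) = 1/(-8514 - 5858) = 1/(-14372) = -1/14372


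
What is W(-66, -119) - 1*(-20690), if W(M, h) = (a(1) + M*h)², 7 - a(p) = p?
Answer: 61800290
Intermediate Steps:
a(p) = 7 - p
W(M, h) = (6 + M*h)² (W(M, h) = ((7 - 1*1) + M*h)² = ((7 - 1) + M*h)² = (6 + M*h)²)
W(-66, -119) - 1*(-20690) = (6 - 66*(-119))² - 1*(-20690) = (6 + 7854)² + 20690 = 7860² + 20690 = 61779600 + 20690 = 61800290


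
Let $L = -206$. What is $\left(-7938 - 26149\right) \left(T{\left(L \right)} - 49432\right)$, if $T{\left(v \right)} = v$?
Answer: $1692010506$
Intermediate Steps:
$\left(-7938 - 26149\right) \left(T{\left(L \right)} - 49432\right) = \left(-7938 - 26149\right) \left(-206 - 49432\right) = \left(-34087\right) \left(-49638\right) = 1692010506$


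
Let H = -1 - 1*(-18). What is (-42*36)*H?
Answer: -25704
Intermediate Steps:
H = 17 (H = -1 + 18 = 17)
(-42*36)*H = -42*36*17 = -1512*17 = -25704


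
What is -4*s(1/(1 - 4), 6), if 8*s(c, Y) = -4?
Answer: 2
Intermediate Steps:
s(c, Y) = -½ (s(c, Y) = (⅛)*(-4) = -½)
-4*s(1/(1 - 4), 6) = -4*(-½) = 2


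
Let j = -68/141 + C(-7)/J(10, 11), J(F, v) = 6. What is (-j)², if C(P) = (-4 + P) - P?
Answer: 2916/2209 ≈ 1.3201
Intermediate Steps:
C(P) = -4
j = -54/47 (j = -68/141 - 4/6 = -68*1/141 - 4*⅙ = -68/141 - ⅔ = -54/47 ≈ -1.1489)
(-j)² = (-1*(-54/47))² = (54/47)² = 2916/2209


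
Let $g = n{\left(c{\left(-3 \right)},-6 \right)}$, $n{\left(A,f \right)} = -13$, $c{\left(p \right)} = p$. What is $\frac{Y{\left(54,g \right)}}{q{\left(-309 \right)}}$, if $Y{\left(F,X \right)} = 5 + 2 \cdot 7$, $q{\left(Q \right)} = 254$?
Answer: $\frac{19}{254} \approx 0.074803$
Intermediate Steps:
$g = -13$
$Y{\left(F,X \right)} = 19$ ($Y{\left(F,X \right)} = 5 + 14 = 19$)
$\frac{Y{\left(54,g \right)}}{q{\left(-309 \right)}} = \frac{19}{254}$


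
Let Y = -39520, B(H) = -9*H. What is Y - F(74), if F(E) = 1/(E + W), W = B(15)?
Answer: -2410719/61 ≈ -39520.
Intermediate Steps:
W = -135 (W = -9*15 = -135)
F(E) = 1/(-135 + E) (F(E) = 1/(E - 135) = 1/(-135 + E))
Y - F(74) = -39520 - 1/(-135 + 74) = -39520 - 1/(-61) = -39520 - 1*(-1/61) = -39520 + 1/61 = -2410719/61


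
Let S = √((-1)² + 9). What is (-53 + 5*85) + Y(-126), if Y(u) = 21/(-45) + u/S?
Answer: 5573/15 - 63*√10/5 ≈ 331.69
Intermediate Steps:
S = √10 (S = √(1 + 9) = √10 ≈ 3.1623)
Y(u) = -7/15 + u*√10/10 (Y(u) = 21/(-45) + u/(√10) = 21*(-1/45) + u*(√10/10) = -7/15 + u*√10/10)
(-53 + 5*85) + Y(-126) = (-53 + 5*85) + (-7/15 + (⅒)*(-126)*√10) = (-53 + 425) + (-7/15 - 63*√10/5) = 372 + (-7/15 - 63*√10/5) = 5573/15 - 63*√10/5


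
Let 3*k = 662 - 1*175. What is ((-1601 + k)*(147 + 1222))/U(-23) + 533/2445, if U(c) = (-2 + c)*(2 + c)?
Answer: -963046487/256725 ≈ -3751.3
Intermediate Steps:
k = 487/3 (k = (662 - 1*175)/3 = (662 - 175)/3 = (1/3)*487 = 487/3 ≈ 162.33)
((-1601 + k)*(147 + 1222))/U(-23) + 533/2445 = ((-1601 + 487/3)*(147 + 1222))/(-4 + (-23)**2) + 533/2445 = (-4316/3*1369)/(-4 + 529) + 533*(1/2445) = -5908604/3/525 + 533/2445 = -5908604/3*1/525 + 533/2445 = -5908604/1575 + 533/2445 = -963046487/256725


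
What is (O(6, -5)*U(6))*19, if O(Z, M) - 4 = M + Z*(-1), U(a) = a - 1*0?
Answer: -798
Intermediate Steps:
U(a) = a (U(a) = a + 0 = a)
O(Z, M) = 4 + M - Z (O(Z, M) = 4 + (M + Z*(-1)) = 4 + (M - Z) = 4 + M - Z)
(O(6, -5)*U(6))*19 = ((4 - 5 - 1*6)*6)*19 = ((4 - 5 - 6)*6)*19 = -7*6*19 = -42*19 = -798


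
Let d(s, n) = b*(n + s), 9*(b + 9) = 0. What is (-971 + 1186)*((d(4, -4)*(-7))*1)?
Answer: 0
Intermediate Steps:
b = -9 (b = -9 + (⅑)*0 = -9 + 0 = -9)
d(s, n) = -9*n - 9*s (d(s, n) = -9*(n + s) = -9*n - 9*s)
(-971 + 1186)*((d(4, -4)*(-7))*1) = (-971 + 1186)*(((-9*(-4) - 9*4)*(-7))*1) = 215*(((36 - 36)*(-7))*1) = 215*((0*(-7))*1) = 215*(0*1) = 215*0 = 0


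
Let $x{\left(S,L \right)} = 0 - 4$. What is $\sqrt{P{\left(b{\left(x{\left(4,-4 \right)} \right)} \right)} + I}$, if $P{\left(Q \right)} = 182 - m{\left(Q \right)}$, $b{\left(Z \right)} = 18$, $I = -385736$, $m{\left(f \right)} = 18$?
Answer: $2 i \sqrt{96393} \approx 620.94 i$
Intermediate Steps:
$x{\left(S,L \right)} = -4$ ($x{\left(S,L \right)} = 0 - 4 = -4$)
$P{\left(Q \right)} = 164$ ($P{\left(Q \right)} = 182 - 18 = 164$)
$\sqrt{P{\left(b{\left(x{\left(4,-4 \right)} \right)} \right)} + I} = \sqrt{164 - 385736} = \sqrt{-385572} = 2 i \sqrt{96393}$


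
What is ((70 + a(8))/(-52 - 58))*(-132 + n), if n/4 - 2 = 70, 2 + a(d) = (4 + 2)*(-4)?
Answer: -312/5 ≈ -62.400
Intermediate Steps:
a(d) = -26 (a(d) = -2 + (4 + 2)*(-4) = -2 + 6*(-4) = -2 - 24 = -26)
n = 288 (n = 8 + 4*70 = 8 + 280 = 288)
((70 + a(8))/(-52 - 58))*(-132 + n) = ((70 - 26)/(-52 - 58))*(-132 + 288) = (44/(-110))*156 = (44*(-1/110))*156 = -2/5*156 = -312/5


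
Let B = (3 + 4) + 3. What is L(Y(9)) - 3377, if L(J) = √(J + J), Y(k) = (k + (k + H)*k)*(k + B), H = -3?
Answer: -3377 + 3*√266 ≈ -3328.1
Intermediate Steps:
B = 10 (B = 7 + 3 = 10)
Y(k) = (10 + k)*(k + k*(-3 + k)) (Y(k) = (k + (k - 3)*k)*(k + 10) = (k + (-3 + k)*k)*(10 + k) = (k + k*(-3 + k))*(10 + k) = (10 + k)*(k + k*(-3 + k)))
L(J) = √2*√J (L(J) = √(2*J) = √2*√J)
L(Y(9)) - 3377 = √2*√(9*(-20 + 9² + 8*9)) - 3377 = √2*√(9*(-20 + 81 + 72)) - 3377 = √2*√(9*133) - 3377 = √2*√1197 - 3377 = √2*(3*√133) - 3377 = 3*√266 - 3377 = -3377 + 3*√266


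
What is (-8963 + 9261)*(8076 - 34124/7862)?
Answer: 9455448812/3931 ≈ 2.4054e+6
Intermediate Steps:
(-8963 + 9261)*(8076 - 34124/7862) = 298*(8076 - 34124*1/7862) = 298*(8076 - 17062/3931) = 298*(31729694/3931) = 9455448812/3931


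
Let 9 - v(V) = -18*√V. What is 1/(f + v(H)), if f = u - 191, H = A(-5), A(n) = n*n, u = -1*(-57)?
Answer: -1/35 ≈ -0.028571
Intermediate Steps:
u = 57
A(n) = n²
H = 25 (H = (-5)² = 25)
f = -134 (f = 57 - 191 = -134)
v(V) = 9 + 18*√V (v(V) = 9 - (-18)*√V = 9 + 18*√V)
1/(f + v(H)) = 1/(-134 + (9 + 18*√25)) = 1/(-134 + (9 + 18*5)) = 1/(-134 + (9 + 90)) = 1/(-134 + 99) = 1/(-35) = -1/35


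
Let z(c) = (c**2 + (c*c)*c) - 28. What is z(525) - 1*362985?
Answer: 144615737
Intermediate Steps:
z(c) = -28 + c**2 + c**3 (z(c) = (c**2 + c**2*c) - 28 = (c**2 + c**3) - 28 = -28 + c**2 + c**3)
z(525) - 1*362985 = (-28 + 525**2 + 525**3) - 1*362985 = (-28 + 275625 + 144703125) - 362985 = 144978722 - 362985 = 144615737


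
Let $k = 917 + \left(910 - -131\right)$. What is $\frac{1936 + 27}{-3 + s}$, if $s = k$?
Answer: $\frac{1963}{1955} \approx 1.0041$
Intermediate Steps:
$k = 1958$ ($k = 917 + \left(910 + 131\right) = 917 + 1041 = 1958$)
$s = 1958$
$\frac{1936 + 27}{-3 + s} = \frac{1936 + 27}{-3 + 1958} = \frac{1963}{1955}$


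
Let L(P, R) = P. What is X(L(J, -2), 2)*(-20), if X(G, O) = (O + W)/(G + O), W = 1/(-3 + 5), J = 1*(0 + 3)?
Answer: -10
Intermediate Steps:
J = 3 (J = 1*3 = 3)
W = ½ (W = 1/2 = ½ ≈ 0.50000)
X(G, O) = (½ + O)/(G + O) (X(G, O) = (O + ½)/(G + O) = (½ + O)/(G + O))
X(L(J, -2), 2)*(-20) = ((½ + 2)/(3 + 2))*(-20) = ((5/2)/5)*(-20) = ((⅕)*(5/2))*(-20) = (½)*(-20) = -10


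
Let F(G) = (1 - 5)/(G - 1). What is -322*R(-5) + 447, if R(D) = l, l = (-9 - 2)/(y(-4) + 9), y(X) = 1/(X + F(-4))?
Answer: 118805/139 ≈ 854.71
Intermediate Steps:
F(G) = -4/(-1 + G)
y(X) = 1/(⅘ + X) (y(X) = 1/(X - 4/(-1 - 4)) = 1/(X - 4/(-5)) = 1/(X - 4*(-⅕)) = 1/(X + ⅘) = 1/(⅘ + X))
l = -176/139 (l = (-9 - 2)/(5/(4 + 5*(-4)) + 9) = -11/(5/(4 - 20) + 9) = -11/(5/(-16) + 9) = -11/(5*(-1/16) + 9) = -11/(-5/16 + 9) = -11/139/16 = -11*16/139 = -176/139 ≈ -1.2662)
R(D) = -176/139
-322*R(-5) + 447 = -322*(-176/139) + 447 = 56672/139 + 447 = 118805/139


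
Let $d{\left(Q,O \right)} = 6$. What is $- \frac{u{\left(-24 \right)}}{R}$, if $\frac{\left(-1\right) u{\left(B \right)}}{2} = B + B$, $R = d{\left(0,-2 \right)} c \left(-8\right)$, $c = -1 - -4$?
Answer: $\frac{2}{3} \approx 0.66667$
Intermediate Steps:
$c = 3$ ($c = -1 + 4 = 3$)
$R = -144$ ($R = 6 \cdot 3 \left(-8\right) = 18 \left(-8\right) = -144$)
$u{\left(B \right)} = - 4 B$ ($u{\left(B \right)} = - 2 \left(B + B\right) = - 2 \cdot 2 B = - 4 B$)
$- \frac{u{\left(-24 \right)}}{R} = - \frac{\left(-4\right) \left(-24\right)}{-144} = - \frac{96 \left(-1\right)}{144} = \left(-1\right) \left(- \frac{2}{3}\right) = \frac{2}{3}$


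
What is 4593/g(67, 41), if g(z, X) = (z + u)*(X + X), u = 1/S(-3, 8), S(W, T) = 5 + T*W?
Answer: 29089/34768 ≈ 0.83666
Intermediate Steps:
u = -1/19 (u = 1/(5 + 8*(-3)) = 1/(5 - 24) = 1/(-19) = -1/19 ≈ -0.052632)
g(z, X) = 2*X*(-1/19 + z) (g(z, X) = (z - 1/19)*(X + X) = (-1/19 + z)*(2*X) = 2*X*(-1/19 + z))
4593/g(67, 41) = 4593/(((2/19)*41*(-1 + 19*67))) = 4593/(((2/19)*41*(-1 + 1273))) = 4593/(((2/19)*41*1272)) = 4593/(104304/19) = 4593*(19/104304) = 29089/34768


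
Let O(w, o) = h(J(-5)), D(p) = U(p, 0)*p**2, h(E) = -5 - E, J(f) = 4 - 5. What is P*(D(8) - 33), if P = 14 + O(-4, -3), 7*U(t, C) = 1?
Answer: -1670/7 ≈ -238.57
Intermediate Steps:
U(t, C) = 1/7 (U(t, C) = (1/7)*1 = 1/7)
J(f) = -1
D(p) = p**2/7
O(w, o) = -4 (O(w, o) = -5 - 1*(-1) = -5 + 1 = -4)
P = 10 (P = 14 - 4 = 10)
P*(D(8) - 33) = 10*((1/7)*8**2 - 33) = 10*((1/7)*64 - 33) = 10*(64/7 - 33) = 10*(-167/7) = -1670/7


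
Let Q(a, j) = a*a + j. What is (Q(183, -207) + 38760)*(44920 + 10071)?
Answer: 3961661622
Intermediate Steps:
Q(a, j) = j + a² (Q(a, j) = a² + j = j + a²)
(Q(183, -207) + 38760)*(44920 + 10071) = ((-207 + 183²) + 38760)*(44920 + 10071) = ((-207 + 33489) + 38760)*54991 = (33282 + 38760)*54991 = 72042*54991 = 3961661622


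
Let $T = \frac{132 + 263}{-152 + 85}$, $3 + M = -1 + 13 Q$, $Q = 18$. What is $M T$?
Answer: $- \frac{90850}{67} \approx -1356.0$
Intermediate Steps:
$M = 230$ ($M = -3 + \left(-1 + 13 \cdot 18\right) = -3 + \left(-1 + 234\right) = -3 + 233 = 230$)
$T = - \frac{395}{67}$ ($T = \frac{395}{-67} = 395 \left(- \frac{1}{67}\right) = - \frac{395}{67} \approx -5.8955$)
$M T = 230 \left(- \frac{395}{67}\right) = - \frac{90850}{67}$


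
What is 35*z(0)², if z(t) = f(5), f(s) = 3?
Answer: 315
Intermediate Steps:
z(t) = 3
35*z(0)² = 35*3² = 35*9 = 315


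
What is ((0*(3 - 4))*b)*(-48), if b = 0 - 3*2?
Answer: 0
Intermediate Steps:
b = -6 (b = 0 - 6 = -6)
((0*(3 - 4))*b)*(-48) = ((0*(3 - 4))*(-6))*(-48) = ((0*(-1))*(-6))*(-48) = (0*(-6))*(-48) = 0*(-48) = 0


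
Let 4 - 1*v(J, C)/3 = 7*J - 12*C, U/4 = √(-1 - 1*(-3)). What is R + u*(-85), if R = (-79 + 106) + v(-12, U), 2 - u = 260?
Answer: 22221 + 144*√2 ≈ 22425.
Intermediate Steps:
u = -258 (u = 2 - 1*260 = 2 - 260 = -258)
U = 4*√2 (U = 4*√(-1 - 1*(-3)) = 4*√(-1 + 3) = 4*√2 ≈ 5.6569)
v(J, C) = 12 - 21*J + 36*C (v(J, C) = 12 - 3*(7*J - 12*C) = 12 - 3*(-12*C + 7*J) = 12 + (-21*J + 36*C) = 12 - 21*J + 36*C)
R = 291 + 144*√2 (R = (-79 + 106) + (12 - 21*(-12) + 36*(4*√2)) = 27 + (12 + 252 + 144*√2) = 27 + (264 + 144*√2) = 291 + 144*√2 ≈ 494.65)
R + u*(-85) = (291 + 144*√2) - 258*(-85) = (291 + 144*√2) + 21930 = 22221 + 144*√2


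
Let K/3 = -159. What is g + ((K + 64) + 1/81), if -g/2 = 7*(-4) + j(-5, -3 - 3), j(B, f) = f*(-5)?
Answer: -33776/81 ≈ -416.99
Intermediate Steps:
K = -477 (K = 3*(-159) = -477)
j(B, f) = -5*f
g = -4 (g = -2*(7*(-4) - 5*(-3 - 3)) = -2*(-28 - 5*(-6)) = -2*(-28 + 30) = -2*2 = -4)
g + ((K + 64) + 1/81) = -4 + ((-477 + 64) + 1/81) = -4 + (-413 + 1/81) = -4 - 33452/81 = -33776/81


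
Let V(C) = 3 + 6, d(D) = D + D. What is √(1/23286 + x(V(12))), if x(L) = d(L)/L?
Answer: √1084498878/23286 ≈ 1.4142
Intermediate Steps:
d(D) = 2*D
V(C) = 9
x(L) = 2 (x(L) = (2*L)/L = 2)
√(1/23286 + x(V(12))) = √(1/23286 + 2) = √(46573/23286) = √1084498878/23286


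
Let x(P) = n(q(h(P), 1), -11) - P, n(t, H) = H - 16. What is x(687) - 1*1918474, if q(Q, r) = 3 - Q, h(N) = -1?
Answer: -1919188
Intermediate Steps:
n(t, H) = -16 + H
x(P) = -27 - P (x(P) = (-16 - 11) - P = -27 - P)
x(687) - 1*1918474 = (-27 - 1*687) - 1*1918474 = (-27 - 687) - 1918474 = -714 - 1918474 = -1919188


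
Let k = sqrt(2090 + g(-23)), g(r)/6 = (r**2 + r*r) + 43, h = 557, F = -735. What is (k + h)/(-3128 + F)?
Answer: -557/3863 - 2*sqrt(2174)/3863 ≈ -0.16833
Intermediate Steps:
g(r) = 258 + 12*r**2 (g(r) = 6*((r**2 + r*r) + 43) = 6*((r**2 + r**2) + 43) = 6*(2*r**2 + 43) = 6*(43 + 2*r**2) = 258 + 12*r**2)
k = 2*sqrt(2174) (k = sqrt(2090 + (258 + 12*(-23)**2)) = sqrt(2090 + (258 + 12*529)) = sqrt(2090 + (258 + 6348)) = sqrt(2090 + 6606) = sqrt(8696) = 2*sqrt(2174) ≈ 93.252)
(k + h)/(-3128 + F) = (2*sqrt(2174) + 557)/(-3128 - 735) = (557 + 2*sqrt(2174))/(-3863) = (557 + 2*sqrt(2174))*(-1/3863) = -557/3863 - 2*sqrt(2174)/3863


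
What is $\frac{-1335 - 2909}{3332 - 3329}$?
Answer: $- \frac{4244}{3} \approx -1414.7$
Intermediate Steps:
$\frac{-1335 - 2909}{3332 - 3329} = - \frac{4244}{3}$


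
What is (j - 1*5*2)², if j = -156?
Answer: 27556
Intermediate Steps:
(j - 1*5*2)² = (-156 - 1*5*2)² = (-156 - 5*2)² = (-156 - 1*10)² = (-156 - 10)² = (-166)² = 27556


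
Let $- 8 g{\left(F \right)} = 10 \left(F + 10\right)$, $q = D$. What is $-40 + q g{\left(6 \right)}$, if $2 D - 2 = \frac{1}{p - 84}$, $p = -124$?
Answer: $- \frac{6235}{104} \approx -59.952$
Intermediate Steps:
$D = \frac{415}{416}$ ($D = 1 + \frac{1}{2 \left(-124 - 84\right)} = 1 + \frac{1}{2 \left(-208\right)} = 1 + \frac{1}{2} \left(- \frac{1}{208}\right) = 1 - \frac{1}{416} = \frac{415}{416} \approx 0.9976$)
$q = \frac{415}{416} \approx 0.9976$
$g{\left(F \right)} = - \frac{25}{2} - \frac{5 F}{4}$ ($g{\left(F \right)} = - \frac{10 \left(F + 10\right)}{8} = - \frac{10 \left(10 + F\right)}{8} = - \frac{100 + 10 F}{8} = - \frac{25}{2} - \frac{5 F}{4}$)
$-40 + q g{\left(6 \right)} = -40 + \frac{415 \left(- \frac{25}{2} - \frac{15}{2}\right)}{416} = -40 + \frac{415}{416} \left(-20\right) = -40 - \frac{2075}{104} = - \frac{6235}{104}$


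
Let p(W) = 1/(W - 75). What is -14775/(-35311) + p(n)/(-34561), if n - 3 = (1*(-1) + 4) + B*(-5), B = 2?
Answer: 40340498536/96410294209 ≈ 0.41843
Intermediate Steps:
n = -4 (n = 3 + ((1*(-1) + 4) + 2*(-5)) = 3 + ((-1 + 4) - 10) = 3 + (3 - 10) = 3 - 7 = -4)
p(W) = 1/(-75 + W)
-14775/(-35311) + p(n)/(-34561) = -14775/(-35311) + 1/(-75 - 4*(-34561)) = -14775*(-1/35311) - 1/34561/(-79) = 14775/35311 - 1/79*(-1/34561) = 14775/35311 + 1/2730319 = 40340498536/96410294209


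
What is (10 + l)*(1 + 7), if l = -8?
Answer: 16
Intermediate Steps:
(10 + l)*(1 + 7) = (10 - 8)*(1 + 7) = 2*8 = 16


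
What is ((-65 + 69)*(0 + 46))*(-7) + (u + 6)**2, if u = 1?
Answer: -1239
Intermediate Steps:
((-65 + 69)*(0 + 46))*(-7) + (u + 6)**2 = ((-65 + 69)*(0 + 46))*(-7) + (1 + 6)**2 = (4*46)*(-7) + 7**2 = 184*(-7) + 49 = -1288 + 49 = -1239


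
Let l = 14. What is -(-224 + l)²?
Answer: -44100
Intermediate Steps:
-(-224 + l)² = -(-224 + 14)² = -1*(-210)² = -1*44100 = -44100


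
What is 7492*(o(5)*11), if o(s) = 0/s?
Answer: 0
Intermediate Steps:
o(s) = 0
7492*(o(5)*11) = 7492*(0*11) = 7492*0 = 0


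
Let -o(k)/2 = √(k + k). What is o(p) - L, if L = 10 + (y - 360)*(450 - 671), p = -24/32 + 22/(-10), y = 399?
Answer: 8609 - I*√590/5 ≈ 8609.0 - 4.858*I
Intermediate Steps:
p = -59/20 (p = -24*1/32 + 22*(-⅒) = -¾ - 11/5 = -59/20 ≈ -2.9500)
o(k) = -2*√2*√k (o(k) = -2*√(k + k) = -2*√2*√k)
L = -8609 (L = 10 + (399 - 360)*(450 - 671) = 10 + 39*(-221) = 10 - 8619 = -8609)
o(p) - L = -2*√2*√(-59/20) - 1*(-8609) = -2*√2*I*√295/10 + 8609 = -I*√590/5 + 8609 = 8609 - I*√590/5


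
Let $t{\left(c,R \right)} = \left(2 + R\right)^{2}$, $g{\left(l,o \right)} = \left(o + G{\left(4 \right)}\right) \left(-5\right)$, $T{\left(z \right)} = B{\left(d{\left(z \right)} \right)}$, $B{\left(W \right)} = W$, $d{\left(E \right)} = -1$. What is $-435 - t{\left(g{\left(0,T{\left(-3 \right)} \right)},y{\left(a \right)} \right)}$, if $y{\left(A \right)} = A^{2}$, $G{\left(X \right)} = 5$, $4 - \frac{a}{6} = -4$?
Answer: $-5318071$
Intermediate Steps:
$a = 48$ ($a = 24 - -24 = 24 + 24 = 48$)
$T{\left(z \right)} = -1$
$g{\left(l,o \right)} = -25 - 5 o$ ($g{\left(l,o \right)} = \left(o + 5\right) \left(-5\right) = \left(5 + o\right) \left(-5\right) = -25 - 5 o$)
$-435 - t{\left(g{\left(0,T{\left(-3 \right)} \right)},y{\left(a \right)} \right)} = -435 - \left(2 + 48^{2}\right)^{2} = -435 - \left(2 + 2304\right)^{2} = -435 - 2306^{2} = -435 - 5317636 = -5318071$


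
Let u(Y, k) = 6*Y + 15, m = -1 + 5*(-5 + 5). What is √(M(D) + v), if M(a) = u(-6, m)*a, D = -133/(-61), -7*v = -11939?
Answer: 2*√75656714/427 ≈ 40.740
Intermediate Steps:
v = 11939/7 (v = -⅐*(-11939) = 11939/7 ≈ 1705.6)
D = 133/61 (D = -133*(-1/61) = 133/61 ≈ 2.1803)
m = -1 (m = -1 + 5*0 = -1 + 0 = -1)
u(Y, k) = 15 + 6*Y
M(a) = -21*a (M(a) = (15 + 6*(-6))*a = (15 - 36)*a = -21*a)
√(M(D) + v) = √(-21*133/61 + 11939/7) = √(-2793/61 + 11939/7) = √(708728/427) = 2*√75656714/427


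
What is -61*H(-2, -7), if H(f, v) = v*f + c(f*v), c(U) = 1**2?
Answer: -915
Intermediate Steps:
c(U) = 1
H(f, v) = 1 + f*v (H(f, v) = v*f + 1 = f*v + 1 = 1 + f*v)
-61*H(-2, -7) = -61*(1 - 2*(-7)) = -61*(1 + 14) = -61*15 = -915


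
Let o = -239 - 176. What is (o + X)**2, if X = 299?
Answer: 13456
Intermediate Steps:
o = -415
(o + X)**2 = (-415 + 299)**2 = (-116)**2 = 13456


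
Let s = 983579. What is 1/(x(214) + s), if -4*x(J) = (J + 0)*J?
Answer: 1/972130 ≈ 1.0287e-6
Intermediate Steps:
x(J) = -J**2/4 (x(J) = -(J + 0)*J/4 = -J*J/4 = -J**2/4)
1/(x(214) + s) = 1/(-1/4*214**2 + 983579) = 1/(-1/4*45796 + 983579) = 1/(-11449 + 983579) = 1/972130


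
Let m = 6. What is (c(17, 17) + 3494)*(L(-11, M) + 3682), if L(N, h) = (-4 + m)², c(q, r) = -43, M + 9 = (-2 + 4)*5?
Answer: 12720386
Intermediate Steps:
M = 1 (M = -9 + (-2 + 4)*5 = -9 + 2*5 = -9 + 10 = 1)
L(N, h) = 4 (L(N, h) = (-4 + 6)² = 2² = 4)
(c(17, 17) + 3494)*(L(-11, M) + 3682) = (-43 + 3494)*(4 + 3682) = 3451*3686 = 12720386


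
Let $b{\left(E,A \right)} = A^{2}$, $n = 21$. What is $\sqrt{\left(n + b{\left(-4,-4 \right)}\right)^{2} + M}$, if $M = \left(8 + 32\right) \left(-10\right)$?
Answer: $\sqrt{969} \approx 31.129$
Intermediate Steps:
$M = -400$ ($M = 40 \left(-10\right) = -400$)
$\sqrt{\left(n + b{\left(-4,-4 \right)}\right)^{2} + M} = \sqrt{\left(21 + \left(-4\right)^{2}\right)^{2} - 400} = \sqrt{\left(21 + 16\right)^{2} - 400} = \sqrt{37^{2} - 400} = \sqrt{1369 - 400} = \sqrt{969}$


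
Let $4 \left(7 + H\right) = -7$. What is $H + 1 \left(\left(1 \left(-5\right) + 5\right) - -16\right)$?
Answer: $\frac{29}{4} \approx 7.25$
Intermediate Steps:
$H = - \frac{35}{4}$ ($H = -7 + \frac{1}{4} \left(-7\right) = -7 - \frac{7}{4} = - \frac{35}{4} \approx -8.75$)
$H + 1 \left(\left(1 \left(-5\right) + 5\right) - -16\right) = - \frac{35}{4} + 1 \left(\left(1 \left(-5\right) + 5\right) - -16\right) = - \frac{35}{4} + 1 \left(\left(-5 + 5\right) + 16\right) = - \frac{35}{4} + 1 \left(0 + 16\right) = - \frac{35}{4} + 1 \cdot 16 = - \frac{35}{4} + 16 = \frac{29}{4}$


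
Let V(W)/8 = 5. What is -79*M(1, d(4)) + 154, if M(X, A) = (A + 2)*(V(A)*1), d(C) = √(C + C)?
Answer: -6166 - 6320*√2 ≈ -15104.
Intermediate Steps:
V(W) = 40 (V(W) = 8*5 = 40)
d(C) = √2*√C (d(C) = √(2*C) = √2*√C)
M(X, A) = 80 + 40*A (M(X, A) = (A + 2)*(40*1) = (2 + A)*40 = 80 + 40*A)
-79*M(1, d(4)) + 154 = -79*(80 + 40*(√2*√4)) + 154 = -79*(80 + 40*(√2*2)) + 154 = -79*(80 + 40*(2*√2)) + 154 = -79*(80 + 80*√2) + 154 = (-6320 - 6320*√2) + 154 = -6166 - 6320*√2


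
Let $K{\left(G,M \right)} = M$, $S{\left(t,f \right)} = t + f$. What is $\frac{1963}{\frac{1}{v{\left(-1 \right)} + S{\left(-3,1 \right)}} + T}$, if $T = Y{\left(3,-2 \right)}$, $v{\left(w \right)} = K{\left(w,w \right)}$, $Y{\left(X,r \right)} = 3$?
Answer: $\frac{5889}{8} \approx 736.13$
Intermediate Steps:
$S{\left(t,f \right)} = f + t$
$v{\left(w \right)} = w$
$T = 3$
$\frac{1963}{\frac{1}{v{\left(-1 \right)} + S{\left(-3,1 \right)}} + T} = \frac{1963}{\frac{1}{-1 + \left(1 - 3\right)} + 3} = \frac{1963}{\frac{1}{-1 - 2} + 3} = \frac{1963}{\frac{1}{-3} + 3} = \frac{1963}{- \frac{1}{3} + 3} = \frac{1963}{\frac{8}{3}} = 1963 \cdot \frac{3}{8} = \frac{5889}{8}$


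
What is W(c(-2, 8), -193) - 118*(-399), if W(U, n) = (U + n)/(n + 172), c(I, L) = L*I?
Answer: 988931/21 ≈ 47092.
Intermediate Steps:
c(I, L) = I*L
W(U, n) = (U + n)/(172 + n)
W(c(-2, 8), -193) - 118*(-399) = (-2*8 - 193)/(172 - 193) - 118*(-399) = (-16 - 193)/(-21) + 47082 = -1/21*(-209) + 47082 = 209/21 + 47082 = 988931/21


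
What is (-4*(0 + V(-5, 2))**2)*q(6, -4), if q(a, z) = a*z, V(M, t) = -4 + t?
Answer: 384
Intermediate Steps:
(-4*(0 + V(-5, 2))**2)*q(6, -4) = (-4*(0 + (-4 + 2))**2)*(6*(-4)) = -4*(0 - 2)**2*(-24) = -4*(-2)**2*(-24) = -4*4*(-24) = -16*(-24) = 384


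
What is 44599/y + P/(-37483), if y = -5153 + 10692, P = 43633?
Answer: 1430021130/207618337 ≈ 6.8877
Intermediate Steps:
y = 5539
44599/y + P/(-37483) = 44599/5539 + 43633/(-37483) = 44599*(1/5539) + 43633*(-1/37483) = 44599/5539 - 43633/37483 = 1430021130/207618337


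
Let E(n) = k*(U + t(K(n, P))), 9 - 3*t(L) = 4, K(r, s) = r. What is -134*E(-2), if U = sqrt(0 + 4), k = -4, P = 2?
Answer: 5896/3 ≈ 1965.3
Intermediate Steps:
t(L) = 5/3 (t(L) = 3 - 1/3*4 = 3 - 4/3 = 5/3)
U = 2 (U = sqrt(4) = 2)
E(n) = -44/3 (E(n) = -4*(2 + 5/3) = -4*11/3 = -44/3)
-134*E(-2) = -134*(-44/3) = 5896/3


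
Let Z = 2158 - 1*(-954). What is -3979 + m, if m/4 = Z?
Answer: 8469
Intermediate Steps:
Z = 3112 (Z = 2158 + 954 = 3112)
m = 12448 (m = 4*3112 = 12448)
-3979 + m = -3979 + 12448 = 8469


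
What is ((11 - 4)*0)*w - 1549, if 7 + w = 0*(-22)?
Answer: -1549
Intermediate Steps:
w = -7 (w = -7 + 0*(-22) = -7 + 0 = -7)
((11 - 4)*0)*w - 1549 = ((11 - 4)*0)*(-7) - 1549 = (7*0)*(-7) - 1549 = 0*(-7) - 1549 = 0 - 1549 = -1549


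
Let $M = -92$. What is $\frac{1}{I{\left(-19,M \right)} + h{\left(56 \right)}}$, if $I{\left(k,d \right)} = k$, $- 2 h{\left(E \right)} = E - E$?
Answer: $- \frac{1}{19} \approx -0.052632$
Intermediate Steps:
$h{\left(E \right)} = 0$ ($h{\left(E \right)} = - \frac{E - E}{2} = \left(- \frac{1}{2}\right) 0 = 0$)
$\frac{1}{I{\left(-19,M \right)} + h{\left(56 \right)}} = \frac{1}{-19 + 0} = \frac{1}{-19} = - \frac{1}{19}$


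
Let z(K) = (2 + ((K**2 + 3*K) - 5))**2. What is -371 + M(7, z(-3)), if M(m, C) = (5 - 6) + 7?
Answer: -365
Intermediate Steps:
z(K) = (-3 + K**2 + 3*K)**2 (z(K) = (2 + (-5 + K**2 + 3*K))**2 = (-3 + K**2 + 3*K)**2)
M(m, C) = 6 (M(m, C) = -1 + 7 = 6)
-371 + M(7, z(-3)) = -371 + 6 = -365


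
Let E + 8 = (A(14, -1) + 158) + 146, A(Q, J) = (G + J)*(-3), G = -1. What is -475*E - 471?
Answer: -143921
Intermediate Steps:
A(Q, J) = 3 - 3*J (A(Q, J) = (-1 + J)*(-3) = 3 - 3*J)
E = 302 (E = -8 + (((3 - 3*(-1)) + 158) + 146) = -8 + (((3 + 3) + 158) + 146) = -8 + ((6 + 158) + 146) = -8 + (164 + 146) = -8 + 310 = 302)
-475*E - 471 = -475*302 - 471 = -143450 - 471 = -143921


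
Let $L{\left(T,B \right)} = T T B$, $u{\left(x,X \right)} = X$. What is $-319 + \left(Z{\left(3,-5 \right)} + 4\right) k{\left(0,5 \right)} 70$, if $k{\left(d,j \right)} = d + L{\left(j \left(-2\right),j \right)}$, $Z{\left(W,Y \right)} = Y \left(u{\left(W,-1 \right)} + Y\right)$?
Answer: $1189681$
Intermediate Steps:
$L{\left(T,B \right)} = B T^{2}$ ($L{\left(T,B \right)} = T^{2} B = B T^{2}$)
$Z{\left(W,Y \right)} = Y \left(-1 + Y\right)$
$k{\left(d,j \right)} = d + 4 j^{3}$ ($k{\left(d,j \right)} = d + j \left(j \left(-2\right)\right)^{2} = d + j \left(- 2 j\right)^{2} = d + j 4 j^{2} = d + 4 j^{3}$)
$-319 + \left(Z{\left(3,-5 \right)} + 4\right) k{\left(0,5 \right)} 70 = -319 + \left(- 5 \left(-1 - 5\right) + 4\right) \left(0 + 4 \cdot 5^{3}\right) 70 = -319 + \left(\left(-5\right) \left(-6\right) + 4\right) \left(0 + 4 \cdot 125\right) 70 = -319 + \left(30 + 4\right) \left(0 + 500\right) 70 = -319 + 34 \cdot 500 \cdot 70 = -319 + 17000 \cdot 70 = -319 + 1190000 = 1189681$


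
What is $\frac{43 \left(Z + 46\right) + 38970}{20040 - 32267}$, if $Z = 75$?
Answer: $- \frac{44173}{12227} \approx -3.6127$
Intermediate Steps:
$\frac{43 \left(Z + 46\right) + 38970}{20040 - 32267} = \frac{43 \left(75 + 46\right) + 38970}{20040 - 32267} = \frac{43 \cdot 121 + 38970}{-12227} = \left(5203 + 38970\right) \left(- \frac{1}{12227}\right) = 44173 \left(- \frac{1}{12227}\right) = - \frac{44173}{12227}$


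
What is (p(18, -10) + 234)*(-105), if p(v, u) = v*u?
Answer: -5670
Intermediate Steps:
p(v, u) = u*v
(p(18, -10) + 234)*(-105) = (-10*18 + 234)*(-105) = (-180 + 234)*(-105) = 54*(-105) = -5670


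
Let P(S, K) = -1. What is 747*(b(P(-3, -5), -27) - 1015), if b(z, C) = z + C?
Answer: -779121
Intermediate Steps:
b(z, C) = C + z
747*(b(P(-3, -5), -27) - 1015) = 747*((-27 - 1) - 1015) = 747*(-28 - 1015) = 747*(-1043) = -779121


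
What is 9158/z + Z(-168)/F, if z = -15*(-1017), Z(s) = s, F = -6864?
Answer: 2725973/4362930 ≈ 0.62480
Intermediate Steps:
z = 15255
9158/z + Z(-168)/F = 9158/15255 - 168/(-6864) = 9158*(1/15255) - 168*(-1/6864) = 9158/15255 + 7/286 = 2725973/4362930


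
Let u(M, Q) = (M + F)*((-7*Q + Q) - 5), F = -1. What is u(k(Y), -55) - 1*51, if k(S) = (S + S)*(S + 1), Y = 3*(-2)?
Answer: 19124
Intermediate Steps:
Y = -6
k(S) = 2*S*(1 + S) (k(S) = (2*S)*(1 + S) = 2*S*(1 + S))
u(M, Q) = (-1 + M)*(-5 - 6*Q) (u(M, Q) = (M - 1)*((-7*Q + Q) - 5) = (-1 + M)*(-6*Q - 5) = (-1 + M)*(-5 - 6*Q))
u(k(Y), -55) - 1*51 = (5 - 10*(-6)*(1 - 6) + 6*(-55) - 6*2*(-6)*(1 - 6)*(-55)) - 1*51 = (5 - 10*(-6)*(-5) - 330 - 6*2*(-6)*(-5)*(-55)) - 51 = (5 - 5*60 - 330 - 6*60*(-55)) - 51 = (5 - 300 - 330 + 19800) - 51 = 19175 - 51 = 19124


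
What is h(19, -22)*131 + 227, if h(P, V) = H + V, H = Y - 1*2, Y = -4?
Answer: -3441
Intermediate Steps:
H = -6 (H = -4 - 1*2 = -4 - 2 = -6)
h(P, V) = -6 + V
h(19, -22)*131 + 227 = (-6 - 22)*131 + 227 = -28*131 + 227 = -3668 + 227 = -3441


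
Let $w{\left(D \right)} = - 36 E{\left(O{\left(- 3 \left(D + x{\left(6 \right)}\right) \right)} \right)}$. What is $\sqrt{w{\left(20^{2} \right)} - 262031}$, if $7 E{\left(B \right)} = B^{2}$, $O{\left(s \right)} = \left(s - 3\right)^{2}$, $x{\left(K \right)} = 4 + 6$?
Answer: $\frac{i \sqrt{582442231006811}}{7} \approx 3.4477 \cdot 10^{6} i$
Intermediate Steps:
$x{\left(K \right)} = 10$
$O{\left(s \right)} = \left(-3 + s\right)^{2}$
$E{\left(B \right)} = \frac{B^{2}}{7}$
$w{\left(D \right)} = - \frac{36 \left(-33 - 3 D\right)^{4}}{7}$ ($w{\left(D \right)} = - 36 \frac{\left(\left(-3 - 3 \left(D + 10\right)\right)^{2}\right)^{2}}{7} = - 36 \frac{\left(\left(-3 - 3 \left(10 + D\right)\right)^{2}\right)^{2}}{7} = - 36 \frac{\left(\left(-3 - \left(30 + 3 D\right)\right)^{2}\right)^{2}}{7} = - 36 \frac{\left(\left(-33 - 3 D\right)^{2}\right)^{2}}{7} = - 36 \frac{\left(-33 - 3 D\right)^{4}}{7} = - \frac{36 \left(-33 - 3 D\right)^{4}}{7}$)
$\sqrt{w{\left(20^{2} \right)} - 262031} = \sqrt{- \frac{2916 \left(11 + 20^{2}\right)^{4}}{7} - 262031} = \sqrt{- \frac{2916 \left(11 + 400\right)^{4}}{7} - 262031} = \sqrt{- \frac{2916 \cdot 411^{4}}{7} - 262031} = \sqrt{\left(- \frac{2916}{7}\right) 28534304241 - 262031} = \sqrt{- \frac{83206031166756}{7} - 262031} = \sqrt{- \frac{83206033000973}{7}} = \frac{i \sqrt{582442231006811}}{7}$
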